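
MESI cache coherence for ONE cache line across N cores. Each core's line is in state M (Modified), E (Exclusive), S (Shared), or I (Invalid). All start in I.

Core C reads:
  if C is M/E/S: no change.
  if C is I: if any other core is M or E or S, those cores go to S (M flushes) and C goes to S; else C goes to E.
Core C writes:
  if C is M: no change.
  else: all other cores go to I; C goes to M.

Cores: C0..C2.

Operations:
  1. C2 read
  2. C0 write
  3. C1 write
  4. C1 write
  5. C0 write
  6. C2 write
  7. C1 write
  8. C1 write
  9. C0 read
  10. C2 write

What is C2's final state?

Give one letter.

Op 1: C2 read [C2 read from I: no other sharers -> C2=E (exclusive)] -> [I,I,E]
Op 2: C0 write [C0 write: invalidate ['C2=E'] -> C0=M] -> [M,I,I]
Op 3: C1 write [C1 write: invalidate ['C0=M'] -> C1=M] -> [I,M,I]
Op 4: C1 write [C1 write: already M (modified), no change] -> [I,M,I]
Op 5: C0 write [C0 write: invalidate ['C1=M'] -> C0=M] -> [M,I,I]
Op 6: C2 write [C2 write: invalidate ['C0=M'] -> C2=M] -> [I,I,M]
Op 7: C1 write [C1 write: invalidate ['C2=M'] -> C1=M] -> [I,M,I]
Op 8: C1 write [C1 write: already M (modified), no change] -> [I,M,I]
Op 9: C0 read [C0 read from I: others=['C1=M'] -> C0=S, others downsized to S] -> [S,S,I]
Op 10: C2 write [C2 write: invalidate ['C0=S', 'C1=S'] -> C2=M] -> [I,I,M]

Answer: M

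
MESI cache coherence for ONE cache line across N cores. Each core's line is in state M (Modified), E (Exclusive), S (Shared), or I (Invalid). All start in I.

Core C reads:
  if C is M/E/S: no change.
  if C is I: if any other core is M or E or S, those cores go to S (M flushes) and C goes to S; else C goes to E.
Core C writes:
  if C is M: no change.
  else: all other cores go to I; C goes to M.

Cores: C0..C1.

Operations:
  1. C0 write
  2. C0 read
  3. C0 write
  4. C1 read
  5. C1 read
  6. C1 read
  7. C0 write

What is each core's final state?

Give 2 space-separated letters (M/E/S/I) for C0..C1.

Answer: M I

Derivation:
Op 1: C0 write [C0 write: invalidate none -> C0=M] -> [M,I]
Op 2: C0 read [C0 read: already in M, no change] -> [M,I]
Op 3: C0 write [C0 write: already M (modified), no change] -> [M,I]
Op 4: C1 read [C1 read from I: others=['C0=M'] -> C1=S, others downsized to S] -> [S,S]
Op 5: C1 read [C1 read: already in S, no change] -> [S,S]
Op 6: C1 read [C1 read: already in S, no change] -> [S,S]
Op 7: C0 write [C0 write: invalidate ['C1=S'] -> C0=M] -> [M,I]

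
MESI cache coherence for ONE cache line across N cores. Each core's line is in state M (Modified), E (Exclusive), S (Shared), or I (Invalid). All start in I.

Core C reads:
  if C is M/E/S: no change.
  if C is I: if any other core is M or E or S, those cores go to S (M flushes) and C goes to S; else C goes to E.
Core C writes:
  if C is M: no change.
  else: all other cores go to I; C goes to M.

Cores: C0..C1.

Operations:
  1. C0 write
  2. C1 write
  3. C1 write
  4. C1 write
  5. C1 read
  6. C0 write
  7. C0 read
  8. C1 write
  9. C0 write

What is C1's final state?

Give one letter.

Answer: I

Derivation:
Op 1: C0 write [C0 write: invalidate none -> C0=M] -> [M,I]
Op 2: C1 write [C1 write: invalidate ['C0=M'] -> C1=M] -> [I,M]
Op 3: C1 write [C1 write: already M (modified), no change] -> [I,M]
Op 4: C1 write [C1 write: already M (modified), no change] -> [I,M]
Op 5: C1 read [C1 read: already in M, no change] -> [I,M]
Op 6: C0 write [C0 write: invalidate ['C1=M'] -> C0=M] -> [M,I]
Op 7: C0 read [C0 read: already in M, no change] -> [M,I]
Op 8: C1 write [C1 write: invalidate ['C0=M'] -> C1=M] -> [I,M]
Op 9: C0 write [C0 write: invalidate ['C1=M'] -> C0=M] -> [M,I]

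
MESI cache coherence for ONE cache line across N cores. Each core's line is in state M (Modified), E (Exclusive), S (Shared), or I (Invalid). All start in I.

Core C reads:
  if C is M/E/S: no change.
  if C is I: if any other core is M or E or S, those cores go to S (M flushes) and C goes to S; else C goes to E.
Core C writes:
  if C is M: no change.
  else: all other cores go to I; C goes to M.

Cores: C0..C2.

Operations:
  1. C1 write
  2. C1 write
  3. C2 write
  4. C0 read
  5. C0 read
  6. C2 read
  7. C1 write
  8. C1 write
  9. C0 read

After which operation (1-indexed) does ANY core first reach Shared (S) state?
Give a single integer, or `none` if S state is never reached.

Answer: 4

Derivation:
Op 1: C1 write [C1 write: invalidate none -> C1=M] -> [I,M,I]
Op 2: C1 write [C1 write: already M (modified), no change] -> [I,M,I]
Op 3: C2 write [C2 write: invalidate ['C1=M'] -> C2=M] -> [I,I,M]
Op 4: C0 read [C0 read from I: others=['C2=M'] -> C0=S, others downsized to S] -> [S,I,S]
  -> First S state at op 4; remaining ops need not be traced.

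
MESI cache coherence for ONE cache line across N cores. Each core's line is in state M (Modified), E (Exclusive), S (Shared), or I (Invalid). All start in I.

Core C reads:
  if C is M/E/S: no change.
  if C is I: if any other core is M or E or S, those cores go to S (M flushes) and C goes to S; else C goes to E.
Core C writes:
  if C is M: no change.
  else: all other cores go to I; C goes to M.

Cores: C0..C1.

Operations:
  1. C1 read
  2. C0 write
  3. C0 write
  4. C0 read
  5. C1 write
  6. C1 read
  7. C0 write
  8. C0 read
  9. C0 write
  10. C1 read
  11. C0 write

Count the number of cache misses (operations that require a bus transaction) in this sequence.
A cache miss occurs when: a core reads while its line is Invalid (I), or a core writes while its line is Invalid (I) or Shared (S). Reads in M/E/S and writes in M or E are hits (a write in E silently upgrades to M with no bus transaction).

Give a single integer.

Answer: 6

Derivation:
Op 1: C1 read [C1 read from I: no other sharers -> C1=E (exclusive)] -> [I,E] [MISS #1: read from I]
Op 2: C0 write [C0 write: invalidate ['C1=E'] -> C0=M] -> [M,I] [MISS #2: write from I]
Op 3: C0 write [C0 write: already M (modified), no change] -> [M,I] [hit: write from M]
Op 4: C0 read [C0 read: already in M, no change] -> [M,I] [hit: read from M]
Op 5: C1 write [C1 write: invalidate ['C0=M'] -> C1=M] -> [I,M] [MISS #3: write from I]
Op 6: C1 read [C1 read: already in M, no change] -> [I,M] [hit: read from M]
Op 7: C0 write [C0 write: invalidate ['C1=M'] -> C0=M] -> [M,I] [MISS #4: write from I]
Op 8: C0 read [C0 read: already in M, no change] -> [M,I] [hit: read from M]
Op 9: C0 write [C0 write: already M (modified), no change] -> [M,I] [hit: write from M]
Op 10: C1 read [C1 read from I: others=['C0=M'] -> C1=S, others downsized to S] -> [S,S] [MISS #5: read from I]
Op 11: C0 write [C0 write: invalidate ['C1=S'] -> C0=M] -> [M,I] [MISS #6: write from S]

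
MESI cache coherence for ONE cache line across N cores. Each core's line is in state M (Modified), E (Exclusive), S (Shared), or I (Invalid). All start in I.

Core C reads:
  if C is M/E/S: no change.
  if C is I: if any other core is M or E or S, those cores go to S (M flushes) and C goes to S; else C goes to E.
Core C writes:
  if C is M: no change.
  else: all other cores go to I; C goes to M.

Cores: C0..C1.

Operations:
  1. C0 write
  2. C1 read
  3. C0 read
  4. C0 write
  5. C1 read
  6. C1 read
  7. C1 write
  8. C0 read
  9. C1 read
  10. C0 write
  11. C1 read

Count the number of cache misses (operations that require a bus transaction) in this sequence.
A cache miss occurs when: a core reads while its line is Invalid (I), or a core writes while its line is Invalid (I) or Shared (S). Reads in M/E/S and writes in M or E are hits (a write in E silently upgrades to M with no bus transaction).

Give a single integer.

Answer: 8

Derivation:
Op 1: C0 write [C0 write: invalidate none -> C0=M] -> [M,I] [MISS #1: write from I]
Op 2: C1 read [C1 read from I: others=['C0=M'] -> C1=S, others downsized to S] -> [S,S] [MISS #2: read from I]
Op 3: C0 read [C0 read: already in S, no change] -> [S,S] [hit: read from S]
Op 4: C0 write [C0 write: invalidate ['C1=S'] -> C0=M] -> [M,I] [MISS #3: write from S]
Op 5: C1 read [C1 read from I: others=['C0=M'] -> C1=S, others downsized to S] -> [S,S] [MISS #4: read from I]
Op 6: C1 read [C1 read: already in S, no change] -> [S,S] [hit: read from S]
Op 7: C1 write [C1 write: invalidate ['C0=S'] -> C1=M] -> [I,M] [MISS #5: write from S]
Op 8: C0 read [C0 read from I: others=['C1=M'] -> C0=S, others downsized to S] -> [S,S] [MISS #6: read from I]
Op 9: C1 read [C1 read: already in S, no change] -> [S,S] [hit: read from S]
Op 10: C0 write [C0 write: invalidate ['C1=S'] -> C0=M] -> [M,I] [MISS #7: write from S]
Op 11: C1 read [C1 read from I: others=['C0=M'] -> C1=S, others downsized to S] -> [S,S] [MISS #8: read from I]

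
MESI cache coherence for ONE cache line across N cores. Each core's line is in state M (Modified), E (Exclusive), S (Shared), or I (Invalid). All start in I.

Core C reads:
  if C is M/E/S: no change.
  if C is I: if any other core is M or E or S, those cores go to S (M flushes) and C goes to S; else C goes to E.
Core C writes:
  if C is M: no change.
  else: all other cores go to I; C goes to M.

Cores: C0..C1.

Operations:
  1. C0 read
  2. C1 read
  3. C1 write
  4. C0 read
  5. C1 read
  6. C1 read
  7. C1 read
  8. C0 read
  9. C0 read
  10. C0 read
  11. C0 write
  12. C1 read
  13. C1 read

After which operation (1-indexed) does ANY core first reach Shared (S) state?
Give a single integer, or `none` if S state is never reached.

Answer: 2

Derivation:
Op 1: C0 read [C0 read from I: no other sharers -> C0=E (exclusive)] -> [E,I]
Op 2: C1 read [C1 read from I: others=['C0=E'] -> C1=S, others downsized to S] -> [S,S]
  -> First S state at op 2; remaining ops need not be traced.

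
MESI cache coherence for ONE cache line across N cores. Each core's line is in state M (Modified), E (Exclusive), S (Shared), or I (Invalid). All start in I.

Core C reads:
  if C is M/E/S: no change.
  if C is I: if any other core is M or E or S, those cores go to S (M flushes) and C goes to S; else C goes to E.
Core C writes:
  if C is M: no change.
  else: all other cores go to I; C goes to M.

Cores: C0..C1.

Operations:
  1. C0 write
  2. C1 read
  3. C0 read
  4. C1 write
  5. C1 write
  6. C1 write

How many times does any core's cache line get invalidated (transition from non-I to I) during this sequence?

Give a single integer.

Answer: 1

Derivation:
Op 1: C0 write [C0 write: invalidate none -> C0=M] -> [M,I] (invalidations this op: 0; running total: 0)
Op 2: C1 read [C1 read from I: others=['C0=M'] -> C1=S, others downsized to S] -> [S,S] (invalidations this op: 0; running total: 0)
Op 3: C0 read [C0 read: already in S, no change] -> [S,S] (invalidations this op: 0; running total: 0)
Op 4: C1 write [C1 write: invalidate ['C0=S'] -> C1=M] -> [I,M] (invalidations this op: 1; running total: 1)
Op 5: C1 write [C1 write: already M (modified), no change] -> [I,M] (invalidations this op: 0; running total: 1)
Op 6: C1 write [C1 write: already M (modified), no change] -> [I,M] (invalidations this op: 0; running total: 1)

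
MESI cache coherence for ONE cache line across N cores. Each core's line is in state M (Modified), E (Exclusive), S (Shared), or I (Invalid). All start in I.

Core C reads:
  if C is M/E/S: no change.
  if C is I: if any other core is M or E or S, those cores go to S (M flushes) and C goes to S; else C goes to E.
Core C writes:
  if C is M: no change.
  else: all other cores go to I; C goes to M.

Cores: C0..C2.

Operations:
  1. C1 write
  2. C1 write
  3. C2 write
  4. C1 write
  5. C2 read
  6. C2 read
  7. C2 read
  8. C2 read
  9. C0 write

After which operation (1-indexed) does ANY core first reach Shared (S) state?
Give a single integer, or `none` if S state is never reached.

Op 1: C1 write [C1 write: invalidate none -> C1=M] -> [I,M,I]
Op 2: C1 write [C1 write: already M (modified), no change] -> [I,M,I]
Op 3: C2 write [C2 write: invalidate ['C1=M'] -> C2=M] -> [I,I,M]
Op 4: C1 write [C1 write: invalidate ['C2=M'] -> C1=M] -> [I,M,I]
Op 5: C2 read [C2 read from I: others=['C1=M'] -> C2=S, others downsized to S] -> [I,S,S]
  -> First S state at op 5; remaining ops need not be traced.

Answer: 5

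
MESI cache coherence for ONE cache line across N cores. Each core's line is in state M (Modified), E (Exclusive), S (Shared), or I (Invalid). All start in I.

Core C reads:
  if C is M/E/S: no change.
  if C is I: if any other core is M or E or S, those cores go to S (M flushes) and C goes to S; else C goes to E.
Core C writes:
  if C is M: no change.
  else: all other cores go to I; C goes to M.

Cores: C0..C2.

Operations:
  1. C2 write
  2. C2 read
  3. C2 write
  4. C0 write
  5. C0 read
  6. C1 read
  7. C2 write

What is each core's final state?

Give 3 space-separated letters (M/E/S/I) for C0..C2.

Op 1: C2 write [C2 write: invalidate none -> C2=M] -> [I,I,M]
Op 2: C2 read [C2 read: already in M, no change] -> [I,I,M]
Op 3: C2 write [C2 write: already M (modified), no change] -> [I,I,M]
Op 4: C0 write [C0 write: invalidate ['C2=M'] -> C0=M] -> [M,I,I]
Op 5: C0 read [C0 read: already in M, no change] -> [M,I,I]
Op 6: C1 read [C1 read from I: others=['C0=M'] -> C1=S, others downsized to S] -> [S,S,I]
Op 7: C2 write [C2 write: invalidate ['C0=S', 'C1=S'] -> C2=M] -> [I,I,M]

Answer: I I M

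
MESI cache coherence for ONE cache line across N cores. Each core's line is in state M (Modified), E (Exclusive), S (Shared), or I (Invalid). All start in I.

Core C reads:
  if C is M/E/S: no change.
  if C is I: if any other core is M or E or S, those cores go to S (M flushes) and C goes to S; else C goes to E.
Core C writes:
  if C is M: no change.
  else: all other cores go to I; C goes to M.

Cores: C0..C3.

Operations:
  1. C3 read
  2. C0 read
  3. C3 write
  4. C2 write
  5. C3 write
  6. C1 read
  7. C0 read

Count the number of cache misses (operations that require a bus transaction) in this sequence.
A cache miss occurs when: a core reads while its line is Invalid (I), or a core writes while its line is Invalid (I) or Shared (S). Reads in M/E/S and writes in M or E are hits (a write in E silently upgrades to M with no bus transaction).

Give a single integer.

Answer: 7

Derivation:
Op 1: C3 read [C3 read from I: no other sharers -> C3=E (exclusive)] -> [I,I,I,E] [MISS #1: read from I]
Op 2: C0 read [C0 read from I: others=['C3=E'] -> C0=S, others downsized to S] -> [S,I,I,S] [MISS #2: read from I]
Op 3: C3 write [C3 write: invalidate ['C0=S'] -> C3=M] -> [I,I,I,M] [MISS #3: write from S]
Op 4: C2 write [C2 write: invalidate ['C3=M'] -> C2=M] -> [I,I,M,I] [MISS #4: write from I]
Op 5: C3 write [C3 write: invalidate ['C2=M'] -> C3=M] -> [I,I,I,M] [MISS #5: write from I]
Op 6: C1 read [C1 read from I: others=['C3=M'] -> C1=S, others downsized to S] -> [I,S,I,S] [MISS #6: read from I]
Op 7: C0 read [C0 read from I: others=['C1=S', 'C3=S'] -> C0=S, others downsized to S] -> [S,S,I,S] [MISS #7: read from I]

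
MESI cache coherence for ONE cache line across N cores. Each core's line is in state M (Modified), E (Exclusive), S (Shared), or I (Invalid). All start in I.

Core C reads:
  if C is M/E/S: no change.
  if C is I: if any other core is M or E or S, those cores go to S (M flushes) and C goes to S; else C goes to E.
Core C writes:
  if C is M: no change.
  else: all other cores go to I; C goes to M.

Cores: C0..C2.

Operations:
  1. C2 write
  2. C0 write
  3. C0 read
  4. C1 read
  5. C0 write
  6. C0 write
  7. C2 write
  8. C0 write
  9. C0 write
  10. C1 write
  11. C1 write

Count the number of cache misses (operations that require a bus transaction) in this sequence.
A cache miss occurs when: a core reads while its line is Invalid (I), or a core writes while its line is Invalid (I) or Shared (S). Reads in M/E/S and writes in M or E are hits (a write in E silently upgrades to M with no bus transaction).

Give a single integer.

Op 1: C2 write [C2 write: invalidate none -> C2=M] -> [I,I,M] [MISS #1: write from I]
Op 2: C0 write [C0 write: invalidate ['C2=M'] -> C0=M] -> [M,I,I] [MISS #2: write from I]
Op 3: C0 read [C0 read: already in M, no change] -> [M,I,I] [hit: read from M]
Op 4: C1 read [C1 read from I: others=['C0=M'] -> C1=S, others downsized to S] -> [S,S,I] [MISS #3: read from I]
Op 5: C0 write [C0 write: invalidate ['C1=S'] -> C0=M] -> [M,I,I] [MISS #4: write from S]
Op 6: C0 write [C0 write: already M (modified), no change] -> [M,I,I] [hit: write from M]
Op 7: C2 write [C2 write: invalidate ['C0=M'] -> C2=M] -> [I,I,M] [MISS #5: write from I]
Op 8: C0 write [C0 write: invalidate ['C2=M'] -> C0=M] -> [M,I,I] [MISS #6: write from I]
Op 9: C0 write [C0 write: already M (modified), no change] -> [M,I,I] [hit: write from M]
Op 10: C1 write [C1 write: invalidate ['C0=M'] -> C1=M] -> [I,M,I] [MISS #7: write from I]
Op 11: C1 write [C1 write: already M (modified), no change] -> [I,M,I] [hit: write from M]

Answer: 7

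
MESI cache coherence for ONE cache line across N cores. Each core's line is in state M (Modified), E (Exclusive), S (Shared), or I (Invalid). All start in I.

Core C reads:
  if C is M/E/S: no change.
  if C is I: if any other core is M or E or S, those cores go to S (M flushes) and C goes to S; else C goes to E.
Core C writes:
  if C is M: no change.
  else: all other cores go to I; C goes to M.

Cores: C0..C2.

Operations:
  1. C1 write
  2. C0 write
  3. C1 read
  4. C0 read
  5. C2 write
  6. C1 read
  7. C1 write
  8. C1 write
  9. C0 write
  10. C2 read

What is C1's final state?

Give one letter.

Answer: I

Derivation:
Op 1: C1 write [C1 write: invalidate none -> C1=M] -> [I,M,I]
Op 2: C0 write [C0 write: invalidate ['C1=M'] -> C0=M] -> [M,I,I]
Op 3: C1 read [C1 read from I: others=['C0=M'] -> C1=S, others downsized to S] -> [S,S,I]
Op 4: C0 read [C0 read: already in S, no change] -> [S,S,I]
Op 5: C2 write [C2 write: invalidate ['C0=S', 'C1=S'] -> C2=M] -> [I,I,M]
Op 6: C1 read [C1 read from I: others=['C2=M'] -> C1=S, others downsized to S] -> [I,S,S]
Op 7: C1 write [C1 write: invalidate ['C2=S'] -> C1=M] -> [I,M,I]
Op 8: C1 write [C1 write: already M (modified), no change] -> [I,M,I]
Op 9: C0 write [C0 write: invalidate ['C1=M'] -> C0=M] -> [M,I,I]
Op 10: C2 read [C2 read from I: others=['C0=M'] -> C2=S, others downsized to S] -> [S,I,S]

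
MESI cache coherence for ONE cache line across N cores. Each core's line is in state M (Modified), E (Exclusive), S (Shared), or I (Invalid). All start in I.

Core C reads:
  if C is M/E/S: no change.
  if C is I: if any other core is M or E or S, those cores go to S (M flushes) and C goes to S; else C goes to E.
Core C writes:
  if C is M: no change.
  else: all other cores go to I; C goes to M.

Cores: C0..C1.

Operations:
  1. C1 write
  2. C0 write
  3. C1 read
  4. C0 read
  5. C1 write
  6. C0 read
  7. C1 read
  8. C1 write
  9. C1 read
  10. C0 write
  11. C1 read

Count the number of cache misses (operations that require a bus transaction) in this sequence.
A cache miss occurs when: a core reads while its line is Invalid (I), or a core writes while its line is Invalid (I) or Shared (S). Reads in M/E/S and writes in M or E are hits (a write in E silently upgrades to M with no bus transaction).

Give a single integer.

Answer: 8

Derivation:
Op 1: C1 write [C1 write: invalidate none -> C1=M] -> [I,M] [MISS #1: write from I]
Op 2: C0 write [C0 write: invalidate ['C1=M'] -> C0=M] -> [M,I] [MISS #2: write from I]
Op 3: C1 read [C1 read from I: others=['C0=M'] -> C1=S, others downsized to S] -> [S,S] [MISS #3: read from I]
Op 4: C0 read [C0 read: already in S, no change] -> [S,S] [hit: read from S]
Op 5: C1 write [C1 write: invalidate ['C0=S'] -> C1=M] -> [I,M] [MISS #4: write from S]
Op 6: C0 read [C0 read from I: others=['C1=M'] -> C0=S, others downsized to S] -> [S,S] [MISS #5: read from I]
Op 7: C1 read [C1 read: already in S, no change] -> [S,S] [hit: read from S]
Op 8: C1 write [C1 write: invalidate ['C0=S'] -> C1=M] -> [I,M] [MISS #6: write from S]
Op 9: C1 read [C1 read: already in M, no change] -> [I,M] [hit: read from M]
Op 10: C0 write [C0 write: invalidate ['C1=M'] -> C0=M] -> [M,I] [MISS #7: write from I]
Op 11: C1 read [C1 read from I: others=['C0=M'] -> C1=S, others downsized to S] -> [S,S] [MISS #8: read from I]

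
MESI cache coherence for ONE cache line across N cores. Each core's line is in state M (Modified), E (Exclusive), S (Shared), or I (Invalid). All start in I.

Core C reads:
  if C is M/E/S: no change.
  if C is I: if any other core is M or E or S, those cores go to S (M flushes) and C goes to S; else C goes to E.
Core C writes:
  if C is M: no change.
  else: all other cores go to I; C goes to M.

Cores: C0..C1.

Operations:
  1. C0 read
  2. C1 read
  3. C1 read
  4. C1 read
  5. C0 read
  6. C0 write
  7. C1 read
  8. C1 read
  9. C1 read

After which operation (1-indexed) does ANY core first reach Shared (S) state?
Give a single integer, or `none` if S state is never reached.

Op 1: C0 read [C0 read from I: no other sharers -> C0=E (exclusive)] -> [E,I]
Op 2: C1 read [C1 read from I: others=['C0=E'] -> C1=S, others downsized to S] -> [S,S]
  -> First S state at op 2; remaining ops need not be traced.

Answer: 2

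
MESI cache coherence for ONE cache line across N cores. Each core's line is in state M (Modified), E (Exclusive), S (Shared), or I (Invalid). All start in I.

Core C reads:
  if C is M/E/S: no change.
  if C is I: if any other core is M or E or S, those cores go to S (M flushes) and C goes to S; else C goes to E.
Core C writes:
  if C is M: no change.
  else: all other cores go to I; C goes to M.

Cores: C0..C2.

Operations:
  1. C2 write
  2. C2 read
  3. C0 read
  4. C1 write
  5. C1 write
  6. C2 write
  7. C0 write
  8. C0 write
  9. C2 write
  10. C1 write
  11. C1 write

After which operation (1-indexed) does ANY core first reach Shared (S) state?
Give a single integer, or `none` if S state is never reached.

Answer: 3

Derivation:
Op 1: C2 write [C2 write: invalidate none -> C2=M] -> [I,I,M]
Op 2: C2 read [C2 read: already in M, no change] -> [I,I,M]
Op 3: C0 read [C0 read from I: others=['C2=M'] -> C0=S, others downsized to S] -> [S,I,S]
  -> First S state at op 3; remaining ops need not be traced.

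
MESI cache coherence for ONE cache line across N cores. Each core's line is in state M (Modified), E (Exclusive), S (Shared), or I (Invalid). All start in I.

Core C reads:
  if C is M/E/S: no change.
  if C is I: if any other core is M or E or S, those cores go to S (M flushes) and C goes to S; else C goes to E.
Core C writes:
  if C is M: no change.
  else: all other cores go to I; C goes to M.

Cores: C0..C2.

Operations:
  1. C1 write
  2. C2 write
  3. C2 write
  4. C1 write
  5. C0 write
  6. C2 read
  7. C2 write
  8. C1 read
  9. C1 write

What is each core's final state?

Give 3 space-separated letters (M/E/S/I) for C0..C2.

Answer: I M I

Derivation:
Op 1: C1 write [C1 write: invalidate none -> C1=M] -> [I,M,I]
Op 2: C2 write [C2 write: invalidate ['C1=M'] -> C2=M] -> [I,I,M]
Op 3: C2 write [C2 write: already M (modified), no change] -> [I,I,M]
Op 4: C1 write [C1 write: invalidate ['C2=M'] -> C1=M] -> [I,M,I]
Op 5: C0 write [C0 write: invalidate ['C1=M'] -> C0=M] -> [M,I,I]
Op 6: C2 read [C2 read from I: others=['C0=M'] -> C2=S, others downsized to S] -> [S,I,S]
Op 7: C2 write [C2 write: invalidate ['C0=S'] -> C2=M] -> [I,I,M]
Op 8: C1 read [C1 read from I: others=['C2=M'] -> C1=S, others downsized to S] -> [I,S,S]
Op 9: C1 write [C1 write: invalidate ['C2=S'] -> C1=M] -> [I,M,I]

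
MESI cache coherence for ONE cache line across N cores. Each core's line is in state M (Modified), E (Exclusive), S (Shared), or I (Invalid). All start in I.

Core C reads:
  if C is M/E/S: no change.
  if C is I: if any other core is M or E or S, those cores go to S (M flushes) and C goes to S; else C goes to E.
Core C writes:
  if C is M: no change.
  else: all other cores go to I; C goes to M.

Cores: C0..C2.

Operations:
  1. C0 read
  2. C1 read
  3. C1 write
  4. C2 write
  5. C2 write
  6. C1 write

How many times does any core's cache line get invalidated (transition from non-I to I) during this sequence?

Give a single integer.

Op 1: C0 read [C0 read from I: no other sharers -> C0=E (exclusive)] -> [E,I,I] (invalidations this op: 0; running total: 0)
Op 2: C1 read [C1 read from I: others=['C0=E'] -> C1=S, others downsized to S] -> [S,S,I] (invalidations this op: 0; running total: 0)
Op 3: C1 write [C1 write: invalidate ['C0=S'] -> C1=M] -> [I,M,I] (invalidations this op: 1; running total: 1)
Op 4: C2 write [C2 write: invalidate ['C1=M'] -> C2=M] -> [I,I,M] (invalidations this op: 1; running total: 2)
Op 5: C2 write [C2 write: already M (modified), no change] -> [I,I,M] (invalidations this op: 0; running total: 2)
Op 6: C1 write [C1 write: invalidate ['C2=M'] -> C1=M] -> [I,M,I] (invalidations this op: 1; running total: 3)

Answer: 3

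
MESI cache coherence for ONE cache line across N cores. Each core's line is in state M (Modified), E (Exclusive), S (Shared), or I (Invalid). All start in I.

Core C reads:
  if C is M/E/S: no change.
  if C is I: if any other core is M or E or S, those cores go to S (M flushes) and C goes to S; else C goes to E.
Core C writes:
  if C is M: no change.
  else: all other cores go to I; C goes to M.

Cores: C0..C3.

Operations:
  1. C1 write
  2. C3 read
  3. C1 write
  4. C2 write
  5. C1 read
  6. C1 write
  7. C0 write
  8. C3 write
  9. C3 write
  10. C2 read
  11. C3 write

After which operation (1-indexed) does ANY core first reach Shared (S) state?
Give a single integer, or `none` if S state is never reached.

Answer: 2

Derivation:
Op 1: C1 write [C1 write: invalidate none -> C1=M] -> [I,M,I,I]
Op 2: C3 read [C3 read from I: others=['C1=M'] -> C3=S, others downsized to S] -> [I,S,I,S]
  -> First S state at op 2; remaining ops need not be traced.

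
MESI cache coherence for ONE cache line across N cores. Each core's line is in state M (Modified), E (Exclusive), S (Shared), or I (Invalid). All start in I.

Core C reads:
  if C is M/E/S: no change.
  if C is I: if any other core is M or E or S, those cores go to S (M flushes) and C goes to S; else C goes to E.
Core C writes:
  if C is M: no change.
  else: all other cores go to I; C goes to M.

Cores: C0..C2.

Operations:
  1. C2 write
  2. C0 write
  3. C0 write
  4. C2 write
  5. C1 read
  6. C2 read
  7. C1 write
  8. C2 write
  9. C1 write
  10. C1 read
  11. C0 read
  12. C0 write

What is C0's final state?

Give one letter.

Answer: M

Derivation:
Op 1: C2 write [C2 write: invalidate none -> C2=M] -> [I,I,M]
Op 2: C0 write [C0 write: invalidate ['C2=M'] -> C0=M] -> [M,I,I]
Op 3: C0 write [C0 write: already M (modified), no change] -> [M,I,I]
Op 4: C2 write [C2 write: invalidate ['C0=M'] -> C2=M] -> [I,I,M]
Op 5: C1 read [C1 read from I: others=['C2=M'] -> C1=S, others downsized to S] -> [I,S,S]
Op 6: C2 read [C2 read: already in S, no change] -> [I,S,S]
Op 7: C1 write [C1 write: invalidate ['C2=S'] -> C1=M] -> [I,M,I]
Op 8: C2 write [C2 write: invalidate ['C1=M'] -> C2=M] -> [I,I,M]
Op 9: C1 write [C1 write: invalidate ['C2=M'] -> C1=M] -> [I,M,I]
Op 10: C1 read [C1 read: already in M, no change] -> [I,M,I]
Op 11: C0 read [C0 read from I: others=['C1=M'] -> C0=S, others downsized to S] -> [S,S,I]
Op 12: C0 write [C0 write: invalidate ['C1=S'] -> C0=M] -> [M,I,I]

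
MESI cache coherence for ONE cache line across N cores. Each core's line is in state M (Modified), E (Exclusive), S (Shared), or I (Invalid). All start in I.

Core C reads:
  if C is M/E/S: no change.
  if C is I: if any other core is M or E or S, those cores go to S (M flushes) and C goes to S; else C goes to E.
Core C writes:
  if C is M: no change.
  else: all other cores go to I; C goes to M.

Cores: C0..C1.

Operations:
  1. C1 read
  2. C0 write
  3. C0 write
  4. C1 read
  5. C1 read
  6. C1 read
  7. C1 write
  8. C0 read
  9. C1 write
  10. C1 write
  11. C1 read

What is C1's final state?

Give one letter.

Answer: M

Derivation:
Op 1: C1 read [C1 read from I: no other sharers -> C1=E (exclusive)] -> [I,E]
Op 2: C0 write [C0 write: invalidate ['C1=E'] -> C0=M] -> [M,I]
Op 3: C0 write [C0 write: already M (modified), no change] -> [M,I]
Op 4: C1 read [C1 read from I: others=['C0=M'] -> C1=S, others downsized to S] -> [S,S]
Op 5: C1 read [C1 read: already in S, no change] -> [S,S]
Op 6: C1 read [C1 read: already in S, no change] -> [S,S]
Op 7: C1 write [C1 write: invalidate ['C0=S'] -> C1=M] -> [I,M]
Op 8: C0 read [C0 read from I: others=['C1=M'] -> C0=S, others downsized to S] -> [S,S]
Op 9: C1 write [C1 write: invalidate ['C0=S'] -> C1=M] -> [I,M]
Op 10: C1 write [C1 write: already M (modified), no change] -> [I,M]
Op 11: C1 read [C1 read: already in M, no change] -> [I,M]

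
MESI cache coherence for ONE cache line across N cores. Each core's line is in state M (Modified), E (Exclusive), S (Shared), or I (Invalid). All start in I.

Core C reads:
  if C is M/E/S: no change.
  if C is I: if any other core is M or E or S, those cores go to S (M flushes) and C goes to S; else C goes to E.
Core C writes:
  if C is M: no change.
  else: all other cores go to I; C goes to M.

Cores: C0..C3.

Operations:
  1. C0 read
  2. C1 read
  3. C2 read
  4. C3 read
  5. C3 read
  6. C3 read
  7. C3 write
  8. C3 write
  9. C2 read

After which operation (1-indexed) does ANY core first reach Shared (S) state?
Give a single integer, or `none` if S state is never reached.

Answer: 2

Derivation:
Op 1: C0 read [C0 read from I: no other sharers -> C0=E (exclusive)] -> [E,I,I,I]
Op 2: C1 read [C1 read from I: others=['C0=E'] -> C1=S, others downsized to S] -> [S,S,I,I]
  -> First S state at op 2; remaining ops need not be traced.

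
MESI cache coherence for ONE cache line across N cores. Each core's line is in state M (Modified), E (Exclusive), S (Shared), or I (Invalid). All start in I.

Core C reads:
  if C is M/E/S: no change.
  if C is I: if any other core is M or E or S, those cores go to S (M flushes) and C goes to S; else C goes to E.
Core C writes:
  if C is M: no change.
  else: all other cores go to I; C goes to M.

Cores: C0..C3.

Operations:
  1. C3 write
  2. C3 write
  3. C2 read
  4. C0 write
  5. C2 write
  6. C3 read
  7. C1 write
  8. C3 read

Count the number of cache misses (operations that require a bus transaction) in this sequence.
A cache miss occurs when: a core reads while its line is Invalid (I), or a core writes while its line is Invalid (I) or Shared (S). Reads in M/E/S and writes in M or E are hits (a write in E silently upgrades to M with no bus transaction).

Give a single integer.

Answer: 7

Derivation:
Op 1: C3 write [C3 write: invalidate none -> C3=M] -> [I,I,I,M] [MISS #1: write from I]
Op 2: C3 write [C3 write: already M (modified), no change] -> [I,I,I,M] [hit: write from M]
Op 3: C2 read [C2 read from I: others=['C3=M'] -> C2=S, others downsized to S] -> [I,I,S,S] [MISS #2: read from I]
Op 4: C0 write [C0 write: invalidate ['C2=S', 'C3=S'] -> C0=M] -> [M,I,I,I] [MISS #3: write from I]
Op 5: C2 write [C2 write: invalidate ['C0=M'] -> C2=M] -> [I,I,M,I] [MISS #4: write from I]
Op 6: C3 read [C3 read from I: others=['C2=M'] -> C3=S, others downsized to S] -> [I,I,S,S] [MISS #5: read from I]
Op 7: C1 write [C1 write: invalidate ['C2=S', 'C3=S'] -> C1=M] -> [I,M,I,I] [MISS #6: write from I]
Op 8: C3 read [C3 read from I: others=['C1=M'] -> C3=S, others downsized to S] -> [I,S,I,S] [MISS #7: read from I]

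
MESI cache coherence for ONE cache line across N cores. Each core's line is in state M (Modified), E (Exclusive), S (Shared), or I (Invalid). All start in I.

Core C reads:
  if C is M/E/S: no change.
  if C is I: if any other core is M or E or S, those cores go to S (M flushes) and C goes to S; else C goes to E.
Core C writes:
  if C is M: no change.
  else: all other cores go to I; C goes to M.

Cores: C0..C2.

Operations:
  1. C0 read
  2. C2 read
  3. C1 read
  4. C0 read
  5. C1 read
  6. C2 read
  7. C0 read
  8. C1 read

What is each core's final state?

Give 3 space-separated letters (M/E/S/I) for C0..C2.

Answer: S S S

Derivation:
Op 1: C0 read [C0 read from I: no other sharers -> C0=E (exclusive)] -> [E,I,I]
Op 2: C2 read [C2 read from I: others=['C0=E'] -> C2=S, others downsized to S] -> [S,I,S]
Op 3: C1 read [C1 read from I: others=['C0=S', 'C2=S'] -> C1=S, others downsized to S] -> [S,S,S]
Op 4: C0 read [C0 read: already in S, no change] -> [S,S,S]
Op 5: C1 read [C1 read: already in S, no change] -> [S,S,S]
Op 6: C2 read [C2 read: already in S, no change] -> [S,S,S]
Op 7: C0 read [C0 read: already in S, no change] -> [S,S,S]
Op 8: C1 read [C1 read: already in S, no change] -> [S,S,S]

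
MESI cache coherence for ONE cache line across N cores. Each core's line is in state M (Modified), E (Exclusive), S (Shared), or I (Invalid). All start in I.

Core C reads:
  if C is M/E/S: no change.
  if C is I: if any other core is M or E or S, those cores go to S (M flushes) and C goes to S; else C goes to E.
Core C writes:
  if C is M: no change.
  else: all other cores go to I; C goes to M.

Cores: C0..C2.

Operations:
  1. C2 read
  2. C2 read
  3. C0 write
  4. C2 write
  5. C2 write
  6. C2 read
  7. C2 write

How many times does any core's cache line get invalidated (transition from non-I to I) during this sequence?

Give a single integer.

Op 1: C2 read [C2 read from I: no other sharers -> C2=E (exclusive)] -> [I,I,E] (invalidations this op: 0; running total: 0)
Op 2: C2 read [C2 read: already in E, no change] -> [I,I,E] (invalidations this op: 0; running total: 0)
Op 3: C0 write [C0 write: invalidate ['C2=E'] -> C0=M] -> [M,I,I] (invalidations this op: 1; running total: 1)
Op 4: C2 write [C2 write: invalidate ['C0=M'] -> C2=M] -> [I,I,M] (invalidations this op: 1; running total: 2)
Op 5: C2 write [C2 write: already M (modified), no change] -> [I,I,M] (invalidations this op: 0; running total: 2)
Op 6: C2 read [C2 read: already in M, no change] -> [I,I,M] (invalidations this op: 0; running total: 2)
Op 7: C2 write [C2 write: already M (modified), no change] -> [I,I,M] (invalidations this op: 0; running total: 2)

Answer: 2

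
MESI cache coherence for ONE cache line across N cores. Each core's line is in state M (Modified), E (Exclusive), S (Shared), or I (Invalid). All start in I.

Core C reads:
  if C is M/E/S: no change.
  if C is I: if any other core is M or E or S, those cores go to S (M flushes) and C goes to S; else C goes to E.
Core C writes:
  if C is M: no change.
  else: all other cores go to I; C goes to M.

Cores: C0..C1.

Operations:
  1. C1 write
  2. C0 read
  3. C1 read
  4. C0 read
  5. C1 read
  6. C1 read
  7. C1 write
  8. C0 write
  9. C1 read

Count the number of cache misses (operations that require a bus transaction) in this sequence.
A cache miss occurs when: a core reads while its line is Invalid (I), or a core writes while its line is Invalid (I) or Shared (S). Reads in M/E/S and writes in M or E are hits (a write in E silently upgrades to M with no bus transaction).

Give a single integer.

Answer: 5

Derivation:
Op 1: C1 write [C1 write: invalidate none -> C1=M] -> [I,M] [MISS #1: write from I]
Op 2: C0 read [C0 read from I: others=['C1=M'] -> C0=S, others downsized to S] -> [S,S] [MISS #2: read from I]
Op 3: C1 read [C1 read: already in S, no change] -> [S,S] [hit: read from S]
Op 4: C0 read [C0 read: already in S, no change] -> [S,S] [hit: read from S]
Op 5: C1 read [C1 read: already in S, no change] -> [S,S] [hit: read from S]
Op 6: C1 read [C1 read: already in S, no change] -> [S,S] [hit: read from S]
Op 7: C1 write [C1 write: invalidate ['C0=S'] -> C1=M] -> [I,M] [MISS #3: write from S]
Op 8: C0 write [C0 write: invalidate ['C1=M'] -> C0=M] -> [M,I] [MISS #4: write from I]
Op 9: C1 read [C1 read from I: others=['C0=M'] -> C1=S, others downsized to S] -> [S,S] [MISS #5: read from I]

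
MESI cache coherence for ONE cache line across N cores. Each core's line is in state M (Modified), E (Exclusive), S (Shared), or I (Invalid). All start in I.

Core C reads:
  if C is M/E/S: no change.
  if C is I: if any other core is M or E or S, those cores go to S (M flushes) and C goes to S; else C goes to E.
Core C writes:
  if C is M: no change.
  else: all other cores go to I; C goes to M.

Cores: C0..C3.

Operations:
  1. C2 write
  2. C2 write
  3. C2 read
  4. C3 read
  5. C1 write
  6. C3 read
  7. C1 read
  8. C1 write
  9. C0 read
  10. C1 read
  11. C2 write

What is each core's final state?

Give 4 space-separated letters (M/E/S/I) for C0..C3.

Op 1: C2 write [C2 write: invalidate none -> C2=M] -> [I,I,M,I]
Op 2: C2 write [C2 write: already M (modified), no change] -> [I,I,M,I]
Op 3: C2 read [C2 read: already in M, no change] -> [I,I,M,I]
Op 4: C3 read [C3 read from I: others=['C2=M'] -> C3=S, others downsized to S] -> [I,I,S,S]
Op 5: C1 write [C1 write: invalidate ['C2=S', 'C3=S'] -> C1=M] -> [I,M,I,I]
Op 6: C3 read [C3 read from I: others=['C1=M'] -> C3=S, others downsized to S] -> [I,S,I,S]
Op 7: C1 read [C1 read: already in S, no change] -> [I,S,I,S]
Op 8: C1 write [C1 write: invalidate ['C3=S'] -> C1=M] -> [I,M,I,I]
Op 9: C0 read [C0 read from I: others=['C1=M'] -> C0=S, others downsized to S] -> [S,S,I,I]
Op 10: C1 read [C1 read: already in S, no change] -> [S,S,I,I]
Op 11: C2 write [C2 write: invalidate ['C0=S', 'C1=S'] -> C2=M] -> [I,I,M,I]

Answer: I I M I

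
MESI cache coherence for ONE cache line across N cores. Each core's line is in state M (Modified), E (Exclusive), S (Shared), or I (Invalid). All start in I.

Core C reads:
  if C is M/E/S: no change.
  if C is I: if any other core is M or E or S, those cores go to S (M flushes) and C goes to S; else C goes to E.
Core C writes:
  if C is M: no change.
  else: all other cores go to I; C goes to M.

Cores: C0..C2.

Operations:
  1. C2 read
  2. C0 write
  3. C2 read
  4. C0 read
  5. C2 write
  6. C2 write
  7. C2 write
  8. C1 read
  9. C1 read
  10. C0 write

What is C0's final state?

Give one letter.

Op 1: C2 read [C2 read from I: no other sharers -> C2=E (exclusive)] -> [I,I,E]
Op 2: C0 write [C0 write: invalidate ['C2=E'] -> C0=M] -> [M,I,I]
Op 3: C2 read [C2 read from I: others=['C0=M'] -> C2=S, others downsized to S] -> [S,I,S]
Op 4: C0 read [C0 read: already in S, no change] -> [S,I,S]
Op 5: C2 write [C2 write: invalidate ['C0=S'] -> C2=M] -> [I,I,M]
Op 6: C2 write [C2 write: already M (modified), no change] -> [I,I,M]
Op 7: C2 write [C2 write: already M (modified), no change] -> [I,I,M]
Op 8: C1 read [C1 read from I: others=['C2=M'] -> C1=S, others downsized to S] -> [I,S,S]
Op 9: C1 read [C1 read: already in S, no change] -> [I,S,S]
Op 10: C0 write [C0 write: invalidate ['C1=S', 'C2=S'] -> C0=M] -> [M,I,I]

Answer: M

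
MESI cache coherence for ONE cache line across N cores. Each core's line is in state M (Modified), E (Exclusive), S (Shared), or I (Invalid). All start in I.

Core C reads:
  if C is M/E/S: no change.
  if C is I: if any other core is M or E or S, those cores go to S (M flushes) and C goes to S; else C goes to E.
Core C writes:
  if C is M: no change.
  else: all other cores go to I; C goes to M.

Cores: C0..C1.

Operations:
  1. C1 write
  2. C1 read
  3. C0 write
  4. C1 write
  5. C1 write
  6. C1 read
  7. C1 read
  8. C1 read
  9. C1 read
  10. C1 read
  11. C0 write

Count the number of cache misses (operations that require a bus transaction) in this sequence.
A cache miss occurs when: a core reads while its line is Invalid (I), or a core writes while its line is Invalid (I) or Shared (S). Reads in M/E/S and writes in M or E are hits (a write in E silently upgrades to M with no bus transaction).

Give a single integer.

Answer: 4

Derivation:
Op 1: C1 write [C1 write: invalidate none -> C1=M] -> [I,M] [MISS #1: write from I]
Op 2: C1 read [C1 read: already in M, no change] -> [I,M] [hit: read from M]
Op 3: C0 write [C0 write: invalidate ['C1=M'] -> C0=M] -> [M,I] [MISS #2: write from I]
Op 4: C1 write [C1 write: invalidate ['C0=M'] -> C1=M] -> [I,M] [MISS #3: write from I]
Op 5: C1 write [C1 write: already M (modified), no change] -> [I,M] [hit: write from M]
Op 6: C1 read [C1 read: already in M, no change] -> [I,M] [hit: read from M]
Op 7: C1 read [C1 read: already in M, no change] -> [I,M] [hit: read from M]
Op 8: C1 read [C1 read: already in M, no change] -> [I,M] [hit: read from M]
Op 9: C1 read [C1 read: already in M, no change] -> [I,M] [hit: read from M]
Op 10: C1 read [C1 read: already in M, no change] -> [I,M] [hit: read from M]
Op 11: C0 write [C0 write: invalidate ['C1=M'] -> C0=M] -> [M,I] [MISS #4: write from I]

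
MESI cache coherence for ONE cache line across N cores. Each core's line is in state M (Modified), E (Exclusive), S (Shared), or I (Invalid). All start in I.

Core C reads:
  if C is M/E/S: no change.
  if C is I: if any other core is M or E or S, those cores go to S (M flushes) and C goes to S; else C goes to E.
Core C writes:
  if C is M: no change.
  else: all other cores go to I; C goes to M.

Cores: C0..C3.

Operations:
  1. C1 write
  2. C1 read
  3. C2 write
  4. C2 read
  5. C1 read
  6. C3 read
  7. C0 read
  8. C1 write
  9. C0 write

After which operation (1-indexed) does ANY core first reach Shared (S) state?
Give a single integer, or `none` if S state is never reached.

Op 1: C1 write [C1 write: invalidate none -> C1=M] -> [I,M,I,I]
Op 2: C1 read [C1 read: already in M, no change] -> [I,M,I,I]
Op 3: C2 write [C2 write: invalidate ['C1=M'] -> C2=M] -> [I,I,M,I]
Op 4: C2 read [C2 read: already in M, no change] -> [I,I,M,I]
Op 5: C1 read [C1 read from I: others=['C2=M'] -> C1=S, others downsized to S] -> [I,S,S,I]
  -> First S state at op 5; remaining ops need not be traced.

Answer: 5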